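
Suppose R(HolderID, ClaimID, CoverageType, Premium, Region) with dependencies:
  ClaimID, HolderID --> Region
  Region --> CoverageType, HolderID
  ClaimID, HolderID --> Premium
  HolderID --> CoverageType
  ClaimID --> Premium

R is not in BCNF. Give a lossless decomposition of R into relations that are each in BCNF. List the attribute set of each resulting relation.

Candidate keys of the original relation: {ClaimID, HolderID}, {ClaimID, Region}.
In {ClaimID, CoverageType, HolderID, Premium, Region}, {Region} is not a superkey ({Region}⁺ restricted to this set is {CoverageType, HolderID, Region}), so split on Region --> CoverageType, HolderID into {CoverageType, HolderID, Region} and {ClaimID, Premium, Region}.
In {CoverageType, HolderID, Region}, {HolderID} is not a superkey ({HolderID}⁺ restricted to this set is {CoverageType, HolderID}), so split on HolderID --> CoverageType into {CoverageType, HolderID} and {HolderID, Region}.
{CoverageType, HolderID} is in BCNF.
{HolderID, Region} is in BCNF.
In {ClaimID, Premium, Region}, {ClaimID} is not a superkey ({ClaimID}⁺ restricted to this set is {ClaimID, Premium}), so split on ClaimID --> Premium into {ClaimID, Premium} and {ClaimID, Region}.
{ClaimID, Premium} is in BCNF.
{ClaimID, Region} is in BCNF.

{ClaimID, Premium}; {ClaimID, Region}; {CoverageType, HolderID}; {HolderID, Region}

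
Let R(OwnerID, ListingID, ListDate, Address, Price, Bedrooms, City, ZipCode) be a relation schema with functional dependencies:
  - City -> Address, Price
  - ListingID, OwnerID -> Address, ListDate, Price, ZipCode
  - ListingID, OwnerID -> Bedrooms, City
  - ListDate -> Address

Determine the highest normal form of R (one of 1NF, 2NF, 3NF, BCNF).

Candidate key: {ListingID, OwnerID}. Prime attributes: {ListingID, OwnerID}.
For City -> Address, Price we have {City}⁺ = {Address, City, Price}; {City} is not a superkey, so BCNF fails.
Because {Address, Price} are non-prime and the left side of City -> Address, Price is not a superkey, the relation is not in 3NF.
No non-prime attribute depends on a proper subset of any candidate key, so 2NF holds.

2NF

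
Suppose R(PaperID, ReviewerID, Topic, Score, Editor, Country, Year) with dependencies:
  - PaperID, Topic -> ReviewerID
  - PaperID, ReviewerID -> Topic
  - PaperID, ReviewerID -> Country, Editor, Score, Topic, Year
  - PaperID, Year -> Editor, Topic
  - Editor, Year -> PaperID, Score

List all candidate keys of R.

{Editor, Year}⁺ = {Country, Editor, PaperID, ReviewerID, Score, Topic, Year} — all of the relation — so {Editor, Year} is a candidate key.
{PaperID, ReviewerID}⁺ = {Country, Editor, PaperID, ReviewerID, Score, Topic, Year} — all of the relation — so {PaperID, ReviewerID} is a candidate key.
{PaperID, Topic}⁺ = {Country, Editor, PaperID, ReviewerID, Score, Topic, Year} — all of the relation — so {PaperID, Topic} is a candidate key.
{PaperID, Year}⁺ = {Country, Editor, PaperID, ReviewerID, Score, Topic, Year} — all of the relation — so {PaperID, Year} is a candidate key.
No proper subset of any of these is a key, and no other minimal superkey exists.

{Editor, Year}, {PaperID, ReviewerID}, {PaperID, Topic}, {PaperID, Year}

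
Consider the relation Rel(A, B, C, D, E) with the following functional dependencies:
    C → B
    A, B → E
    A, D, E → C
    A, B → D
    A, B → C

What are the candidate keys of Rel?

{A} never appears on the right of any FD, so every key must include it.
{A, B} is a candidate key since {A, B}⁺ = {A, B, C, D, E} covers every attribute.
{A, C} is a candidate key since {A, C}⁺ = {A, B, C, D, E} covers every attribute.
{A, D, E} is a candidate key since {A, D, E}⁺ = {A, B, C, D, E} covers every attribute.
These are minimal and exhaustive — every other superkey contains one of them.

{A, B}, {A, C}, {A, D, E}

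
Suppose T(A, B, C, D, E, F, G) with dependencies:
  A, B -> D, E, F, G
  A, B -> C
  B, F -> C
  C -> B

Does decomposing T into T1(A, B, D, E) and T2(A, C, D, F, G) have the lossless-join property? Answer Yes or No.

No

Common attributes: {A, D}; their closure is {A, D}.
The closure covers neither T1 nor T2 entirely; the join is not lossless.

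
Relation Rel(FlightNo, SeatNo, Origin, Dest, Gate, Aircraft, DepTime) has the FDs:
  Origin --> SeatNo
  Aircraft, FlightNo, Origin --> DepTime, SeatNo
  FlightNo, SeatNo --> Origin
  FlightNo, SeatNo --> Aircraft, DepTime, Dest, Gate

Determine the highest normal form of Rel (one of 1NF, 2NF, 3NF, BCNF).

Candidate keys: {FlightNo, Origin}, {FlightNo, SeatNo}. Prime attributes: {FlightNo, Origin, SeatNo}.
Origin --> SeatNo breaks BCNF: {Origin}⁺ = {Origin, SeatNo}, so {Origin} is not a superkey.
Its right-hand attributes {SeatNo} are all prime, as are those of every other non-superkey FD — the relation is in 3NF.

3NF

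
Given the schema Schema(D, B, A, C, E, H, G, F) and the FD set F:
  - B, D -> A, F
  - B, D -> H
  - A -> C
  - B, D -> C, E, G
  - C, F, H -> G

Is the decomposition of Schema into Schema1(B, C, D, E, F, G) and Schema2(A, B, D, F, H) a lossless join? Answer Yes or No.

Schema1 ∩ Schema2 = {B, D, F}; its closure under F is {A, B, C, D, E, F, G, H}.
This includes all of Schema1, so the common attributes are a superkey of Schema1 — the join is lossless.

Yes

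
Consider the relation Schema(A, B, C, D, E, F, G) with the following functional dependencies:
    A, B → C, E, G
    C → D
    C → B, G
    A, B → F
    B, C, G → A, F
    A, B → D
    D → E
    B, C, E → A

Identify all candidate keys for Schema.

{A, B}, {C}

{C} is a candidate key since {C}⁺ = {A, B, C, D, E, F, G} covers every attribute.
{A, B} is a candidate key since {A, B}⁺ = {A, B, C, D, E, F, G} covers every attribute.
Any other superkey properly contains one of these, so there are no further candidate keys.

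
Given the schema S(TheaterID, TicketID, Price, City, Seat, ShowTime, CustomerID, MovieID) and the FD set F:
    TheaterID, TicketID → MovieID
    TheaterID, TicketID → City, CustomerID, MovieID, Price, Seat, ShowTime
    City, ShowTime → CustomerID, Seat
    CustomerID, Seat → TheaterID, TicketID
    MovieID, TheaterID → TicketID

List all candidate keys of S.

{City, ShowTime}⁺ = {City, CustomerID, MovieID, Price, Seat, ShowTime, TheaterID, TicketID} — all of the relation — so {City, ShowTime} is a candidate key.
{CustomerID, Seat}⁺ = {City, CustomerID, MovieID, Price, Seat, ShowTime, TheaterID, TicketID} — all of the relation — so {CustomerID, Seat} is a candidate key.
{MovieID, TheaterID}⁺ = {City, CustomerID, MovieID, Price, Seat, ShowTime, TheaterID, TicketID} — all of the relation — so {MovieID, TheaterID} is a candidate key.
{TheaterID, TicketID}⁺ = {City, CustomerID, MovieID, Price, Seat, ShowTime, TheaterID, TicketID} — all of the relation — so {TheaterID, TicketID} is a candidate key.
No proper subset of any of these is a key, and no other minimal superkey exists.

{City, ShowTime}, {CustomerID, Seat}, {MovieID, TheaterID}, {TheaterID, TicketID}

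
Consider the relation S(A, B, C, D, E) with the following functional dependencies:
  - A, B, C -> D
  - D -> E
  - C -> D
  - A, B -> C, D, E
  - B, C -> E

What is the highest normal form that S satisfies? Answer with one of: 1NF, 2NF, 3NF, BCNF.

Candidate key: {A, B}. Prime attributes: {A, B}.
D -> E: {D}⁺ = {D, E}, which is not all of the attributes, so the left side is not a superkey — BCNF is violated.
D -> E has non-prime {E} on the right and a non-superkey on the left, so 3NF fails.
Checking every proper subset of each key, none determines a non-prime attribute — 2NF is satisfied.

2NF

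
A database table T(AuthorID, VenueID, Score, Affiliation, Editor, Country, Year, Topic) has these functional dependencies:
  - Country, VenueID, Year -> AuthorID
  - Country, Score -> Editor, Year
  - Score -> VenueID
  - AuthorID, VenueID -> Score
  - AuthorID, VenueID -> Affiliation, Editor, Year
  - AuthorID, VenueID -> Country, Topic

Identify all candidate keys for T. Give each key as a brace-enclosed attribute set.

{AuthorID, Score}, {AuthorID, VenueID}, {Country, Score}, {Country, VenueID, Year}

Closure of {AuthorID, Score} is {Affiliation, AuthorID, Country, Editor, Score, Topic, VenueID, Year}, the whole schema; {AuthorID, Score} is a candidate key.
Closure of {AuthorID, VenueID} is {Affiliation, AuthorID, Country, Editor, Score, Topic, VenueID, Year}, the whole schema; {AuthorID, VenueID} is a candidate key.
Closure of {Country, Score} is {Affiliation, AuthorID, Country, Editor, Score, Topic, VenueID, Year}, the whole schema; {Country, Score} is a candidate key.
Closure of {Country, VenueID, Year} is {Affiliation, AuthorID, Country, Editor, Score, Topic, VenueID, Year}, the whole schema; {Country, VenueID, Year} is a candidate key.
Any other superkey properly contains one of these, so there are no further candidate keys.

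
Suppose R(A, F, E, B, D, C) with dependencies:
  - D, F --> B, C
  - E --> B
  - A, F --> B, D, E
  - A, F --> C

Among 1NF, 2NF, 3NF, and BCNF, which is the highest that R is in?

2NF

Candidate key: {A, F}. Prime attributes: {A, F}.
For D, F --> B, C we have {D, F}⁺ = {B, C, D, F}; {D, F} is not a superkey, so BCNF fails.
D, F --> B, C has non-prime {B, C} on the right and a non-superkey on the left, so 3NF fails.
No non-prime attribute depends on a proper subset of any candidate key, so 2NF holds.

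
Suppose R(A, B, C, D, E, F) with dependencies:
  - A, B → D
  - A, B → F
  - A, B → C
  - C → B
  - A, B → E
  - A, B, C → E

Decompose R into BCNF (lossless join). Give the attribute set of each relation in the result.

Candidate keys of the original relation: {A, B}, {A, C}.
In {A, B, C, D, E, F}, {C} is not a superkey ({C}⁺ restricted to this set is {B, C}), so split on C → B into {B, C} and {A, C, D, E, F}.
{B, C} is in BCNF.
{A, C, D, E, F} is in BCNF.

{A, C, D, E, F}; {B, C}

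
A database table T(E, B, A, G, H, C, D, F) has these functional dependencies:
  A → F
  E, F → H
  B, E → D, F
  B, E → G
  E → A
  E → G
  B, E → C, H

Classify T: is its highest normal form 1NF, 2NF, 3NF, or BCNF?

Candidate key: {B, E}. Prime attributes: {B, E}.
A → F breaks BCNF: {A}⁺ = {A, F}, so {A} is not a superkey.
A → F determines the non-prime attribute {F} from a non-superkey — 3NF is violated.
Since {E} ⊂ {B, E} and {E}⁺ ⊇ {A, F, G, H} with {A, F, G, H} non-prime, there is a partial dependency; 2NF fails.

1NF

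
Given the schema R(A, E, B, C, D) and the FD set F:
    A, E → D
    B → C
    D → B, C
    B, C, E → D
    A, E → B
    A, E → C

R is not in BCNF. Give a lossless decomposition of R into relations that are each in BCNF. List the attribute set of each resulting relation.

Candidate key of the original relation: {A, E}.
{A, B, C, D, E}: {B} determines {B, C} here but is not a superkey — split on B → C, giving {B, C} and {A, B, D, E}.
{B, C} is in BCNF.
{A, B, D, E}: {D} determines {B, D} here but is not a superkey — split on D → B, giving {B, D} and {A, D, E}.
{B, D} is in BCNF.
{A, D, E} is in BCNF.

{A, D, E}; {B, C}; {B, D}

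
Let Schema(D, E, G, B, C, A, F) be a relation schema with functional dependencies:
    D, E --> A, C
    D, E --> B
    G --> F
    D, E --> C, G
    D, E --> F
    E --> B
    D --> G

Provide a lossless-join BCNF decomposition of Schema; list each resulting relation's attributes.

Candidate key of the original relation: {D, E}.
{A, B, C, D, E, F, G}: {G} determines {F, G} here but is not a superkey — split on G --> F, giving {F, G} and {A, B, C, D, E, G}.
{F, G} has no BCNF violation.
{A, B, C, D, E, G}: {E} determines {B, E} here but is not a superkey — split on E --> B, giving {B, E} and {A, C, D, E, G}.
{B, E} has no BCNF violation.
{A, C, D, E, G}: {D} determines {D, G} here but is not a superkey — split on D --> G, giving {D, G} and {A, C, D, E}.
{D, G} has no BCNF violation.
{A, C, D, E} has no BCNF violation.

{A, C, D, E}; {B, E}; {D, G}; {F, G}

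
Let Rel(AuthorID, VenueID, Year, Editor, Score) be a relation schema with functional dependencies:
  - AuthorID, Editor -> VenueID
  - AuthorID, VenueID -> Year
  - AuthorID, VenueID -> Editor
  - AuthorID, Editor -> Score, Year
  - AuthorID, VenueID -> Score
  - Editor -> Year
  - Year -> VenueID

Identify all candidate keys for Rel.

{AuthorID, Editor}, {AuthorID, VenueID}, {AuthorID, Year}

No FD produces {AuthorID}, so it must be in every candidate key.
Closure of {AuthorID, Editor} is {AuthorID, Editor, Score, VenueID, Year}, the whole schema; {AuthorID, Editor} is a candidate key.
Closure of {AuthorID, VenueID} is {AuthorID, Editor, Score, VenueID, Year}, the whole schema; {AuthorID, VenueID} is a candidate key.
Closure of {AuthorID, Year} is {AuthorID, Editor, Score, VenueID, Year}, the whole schema; {AuthorID, Year} is a candidate key.
These are minimal and exhaustive — every other superkey contains one of them.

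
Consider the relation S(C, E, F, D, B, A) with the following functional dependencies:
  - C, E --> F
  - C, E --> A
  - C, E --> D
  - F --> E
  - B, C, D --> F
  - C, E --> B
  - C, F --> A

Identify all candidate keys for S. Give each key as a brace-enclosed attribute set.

{B, C, D}, {C, E}, {C, F}

No FD produces {C}, so it must be in every candidate key.
{C, E}⁺ = {A, B, C, D, E, F}, which is every attribute, so {C, E} is a candidate key.
{C, F}⁺ = {A, B, C, D, E, F}, which is every attribute, so {C, F} is a candidate key.
{B, C, D}⁺ = {A, B, C, D, E, F}, which is every attribute, so {B, C, D} is a candidate key.
These are minimal and exhaustive — every other superkey contains one of them.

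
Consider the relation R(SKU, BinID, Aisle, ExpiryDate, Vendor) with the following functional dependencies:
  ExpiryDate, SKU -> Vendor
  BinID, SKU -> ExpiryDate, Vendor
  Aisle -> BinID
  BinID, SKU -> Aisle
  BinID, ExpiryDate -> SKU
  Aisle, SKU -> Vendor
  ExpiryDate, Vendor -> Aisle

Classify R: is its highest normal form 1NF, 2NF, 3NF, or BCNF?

Candidate keys: {Aisle, ExpiryDate}, {Aisle, SKU}, {BinID, ExpiryDate}, {BinID, SKU}, {ExpiryDate, SKU}, {ExpiryDate, Vendor}. Prime attributes: {Aisle, BinID, ExpiryDate, SKU, Vendor}.
Aisle -> BinID breaks BCNF: {Aisle}⁺ = {Aisle, BinID}, so {Aisle} is not a superkey.
Its right-hand attributes {BinID} are all prime, as are those of every other non-superkey FD — the relation is in 3NF.

3NF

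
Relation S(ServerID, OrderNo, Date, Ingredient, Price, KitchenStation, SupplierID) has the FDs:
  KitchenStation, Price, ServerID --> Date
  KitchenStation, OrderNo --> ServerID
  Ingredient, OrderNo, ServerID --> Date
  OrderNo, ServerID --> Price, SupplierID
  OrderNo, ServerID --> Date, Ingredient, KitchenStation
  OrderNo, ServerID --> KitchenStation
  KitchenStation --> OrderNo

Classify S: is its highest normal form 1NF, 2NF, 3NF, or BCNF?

Candidate keys: {KitchenStation}, {OrderNo, ServerID}. Prime attributes: {KitchenStation, OrderNo, ServerID}.
The left-hand side of every FD is a superkey, so BCNF is satisfied.

BCNF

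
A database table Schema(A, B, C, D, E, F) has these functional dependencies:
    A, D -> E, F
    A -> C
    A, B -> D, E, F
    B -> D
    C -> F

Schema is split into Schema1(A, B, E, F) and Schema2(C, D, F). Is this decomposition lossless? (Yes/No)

No

The shared attributes are {F} and {F}⁺ = {F}.
The closure covers neither Schema1 nor Schema2 entirely; the join is not lossless.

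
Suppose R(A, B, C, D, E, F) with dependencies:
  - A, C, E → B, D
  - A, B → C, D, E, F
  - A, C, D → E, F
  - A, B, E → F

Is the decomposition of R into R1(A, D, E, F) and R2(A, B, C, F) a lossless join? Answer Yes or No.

No

The shared attributes are {A, F} and {A, F}⁺ = {A, F}.
The closure covers neither R1 nor R2 entirely; the join is not lossless.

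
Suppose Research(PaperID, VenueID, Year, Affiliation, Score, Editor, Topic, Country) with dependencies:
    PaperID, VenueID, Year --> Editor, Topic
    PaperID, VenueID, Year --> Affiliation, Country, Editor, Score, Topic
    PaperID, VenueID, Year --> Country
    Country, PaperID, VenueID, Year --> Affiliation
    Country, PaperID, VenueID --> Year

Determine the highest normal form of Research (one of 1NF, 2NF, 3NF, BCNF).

Candidate keys: {Country, PaperID, VenueID}, {PaperID, VenueID, Year}. Prime attributes: {Country, PaperID, VenueID, Year}.
Every FD has a superkey on the left, so the relation is in BCNF.

BCNF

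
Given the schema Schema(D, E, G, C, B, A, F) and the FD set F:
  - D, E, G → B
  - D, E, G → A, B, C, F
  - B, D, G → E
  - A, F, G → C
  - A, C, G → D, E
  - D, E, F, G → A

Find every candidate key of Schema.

{A, C, G}, {A, F, G}, {B, D, G}, {D, E, G}

Attributes never on any right-hand side: {G} — every candidate key must contain it.
{A, C, G} is a candidate key since {A, C, G}⁺ = {A, B, C, D, E, F, G} covers every attribute.
{A, F, G} is a candidate key since {A, F, G}⁺ = {A, B, C, D, E, F, G} covers every attribute.
{B, D, G} is a candidate key since {B, D, G}⁺ = {A, B, C, D, E, F, G} covers every attribute.
{D, E, G} is a candidate key since {D, E, G}⁺ = {A, B, C, D, E, F, G} covers every attribute.
Any other superkey properly contains one of these, so there are no further candidate keys.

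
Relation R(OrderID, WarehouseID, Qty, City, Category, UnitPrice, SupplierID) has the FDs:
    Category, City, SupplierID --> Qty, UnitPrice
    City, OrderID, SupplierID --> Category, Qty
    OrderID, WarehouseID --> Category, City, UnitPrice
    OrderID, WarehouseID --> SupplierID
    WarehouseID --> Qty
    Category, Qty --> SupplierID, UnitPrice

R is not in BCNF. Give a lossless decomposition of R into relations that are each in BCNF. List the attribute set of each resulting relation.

Candidate key of the original relation: {OrderID, WarehouseID}.
{Category, City, OrderID, Qty, SupplierID, UnitPrice, WarehouseID}: {Category, City, SupplierID} determines {Category, City, Qty, SupplierID, UnitPrice} here but is not a superkey — split on Category, City, SupplierID --> Qty, UnitPrice, giving {Category, City, Qty, SupplierID, UnitPrice} and {Category, City, OrderID, SupplierID, WarehouseID}.
{Category, City, Qty, SupplierID, UnitPrice}: {Category, Qty} determines {Category, Qty, SupplierID, UnitPrice} here but is not a superkey — split on Category, Qty --> SupplierID, UnitPrice, giving {Category, Qty, SupplierID, UnitPrice} and {Category, City, Qty}.
{Category, Qty, SupplierID, UnitPrice}: every determinant is a superkey — BCNF.
{Category, City, Qty}: every determinant is a superkey — BCNF.
{Category, City, OrderID, SupplierID, WarehouseID}: {City, OrderID, SupplierID} determines {Category, City, OrderID, SupplierID} here but is not a superkey — split on City, OrderID, SupplierID --> Category, giving {Category, City, OrderID, SupplierID} and {City, OrderID, SupplierID, WarehouseID}.
{Category, City, OrderID, SupplierID}: every determinant is a superkey — BCNF.
{City, OrderID, SupplierID, WarehouseID}: every determinant is a superkey — BCNF.

{Category, City, OrderID, SupplierID}; {Category, City, Qty}; {Category, Qty, SupplierID, UnitPrice}; {City, OrderID, SupplierID, WarehouseID}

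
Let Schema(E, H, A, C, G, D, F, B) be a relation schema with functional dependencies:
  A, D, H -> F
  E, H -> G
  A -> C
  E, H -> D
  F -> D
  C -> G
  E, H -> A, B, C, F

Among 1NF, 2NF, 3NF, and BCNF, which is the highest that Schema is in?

2NF

Candidate key: {E, H}. Prime attributes: {E, H}.
A, D, H -> F breaks BCNF: {A, D, H}⁺ = {A, C, D, F, G, H}, so {A, D, H} is not a superkey.
A, D, H -> F has non-prime {F} on the right and a non-superkey on the left, so 3NF fails.
No non-prime attribute depends on a proper subset of any candidate key, so 2NF holds.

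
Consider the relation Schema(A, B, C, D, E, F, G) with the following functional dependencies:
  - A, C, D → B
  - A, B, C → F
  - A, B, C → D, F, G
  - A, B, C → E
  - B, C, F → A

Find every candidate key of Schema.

{A, B, C}, {A, C, D}, {B, C, F}

Attributes never on any right-hand side: {C} — every candidate key must contain it.
{A, B, C} is a candidate key since {A, B, C}⁺ = {A, B, C, D, E, F, G} covers every attribute.
{A, C, D} is a candidate key since {A, C, D}⁺ = {A, B, C, D, E, F, G} covers every attribute.
{B, C, F} is a candidate key since {B, C, F}⁺ = {A, B, C, D, E, F, G} covers every attribute.
No proper subset of any of these is a key, and no other minimal superkey exists.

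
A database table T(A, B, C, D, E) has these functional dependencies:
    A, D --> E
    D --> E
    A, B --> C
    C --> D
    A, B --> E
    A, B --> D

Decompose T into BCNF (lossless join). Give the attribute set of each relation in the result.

Candidate key of the original relation: {A, B}.
In {A, B, C, D, E}, {A, D} is not a superkey ({A, D}⁺ restricted to this set is {A, D, E}), so split on A, D --> E into {A, D, E} and {A, B, C, D}.
In {A, D, E}, {D} is not a superkey ({D}⁺ restricted to this set is {D, E}), so split on D --> E into {D, E} and {A, D}.
{D, E} is in BCNF.
{A, D} is in BCNF.
In {A, B, C, D}, {C} is not a superkey ({C}⁺ restricted to this set is {C, D}), so split on C --> D into {C, D} and {A, B, C}.
{C, D} is in BCNF.
{A, B, C} is in BCNF.

{A, B, C}; {A, D}; {C, D}; {D, E}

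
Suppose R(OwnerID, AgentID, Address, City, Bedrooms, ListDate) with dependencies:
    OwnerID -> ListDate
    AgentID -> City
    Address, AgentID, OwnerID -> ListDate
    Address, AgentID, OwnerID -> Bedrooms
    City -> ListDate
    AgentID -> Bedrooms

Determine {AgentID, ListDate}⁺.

Start with {AgentID, ListDate}.
AgentID -> City applies; add {City} → now {AgentID, City, ListDate}.
AgentID -> Bedrooms applies; add {Bedrooms} → now {AgentID, Bedrooms, City, ListDate}.
No further FD applies.

{AgentID, Bedrooms, City, ListDate}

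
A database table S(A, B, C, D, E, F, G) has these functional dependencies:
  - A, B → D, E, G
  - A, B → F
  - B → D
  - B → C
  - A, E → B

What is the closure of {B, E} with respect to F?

Start with {B, E}.
B → D applies; add {D} → now {B, D, E}.
B → C applies; add {C} → now {B, C, D, E}.
No further FD applies.

{B, C, D, E}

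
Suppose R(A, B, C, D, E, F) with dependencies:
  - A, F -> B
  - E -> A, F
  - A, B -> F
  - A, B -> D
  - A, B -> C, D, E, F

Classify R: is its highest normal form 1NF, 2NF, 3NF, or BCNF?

Candidate keys: {A, B}, {A, F}, {E}. Prime attributes: {A, B, E, F}.
The left-hand side of every FD is a superkey, so BCNF is satisfied.

BCNF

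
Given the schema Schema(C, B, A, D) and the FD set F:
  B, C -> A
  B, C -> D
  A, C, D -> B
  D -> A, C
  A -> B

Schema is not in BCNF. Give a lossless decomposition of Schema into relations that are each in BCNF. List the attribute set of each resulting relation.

Candidate keys of the original relation: {A, C}, {B, C}, {D}.
{A, B, C, D}: {A} determines {A, B} here but is not a superkey — split on A -> B, giving {A, B} and {A, C, D}.
{A, B} is in BCNF.
{A, C, D} is in BCNF.

{A, B}; {A, C, D}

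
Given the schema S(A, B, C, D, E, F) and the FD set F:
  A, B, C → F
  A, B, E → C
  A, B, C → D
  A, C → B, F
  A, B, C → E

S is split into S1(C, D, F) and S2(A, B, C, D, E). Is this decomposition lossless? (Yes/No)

No

S1 ∩ S2 = {C, D}; its closure under F is {C, D}.
Neither S1 nor S2 is contained in that closure, so the decomposition is lossy.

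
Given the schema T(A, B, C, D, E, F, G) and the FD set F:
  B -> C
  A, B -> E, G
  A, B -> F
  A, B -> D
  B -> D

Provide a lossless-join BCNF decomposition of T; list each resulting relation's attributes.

Candidate key of the original relation: {A, B}.
Within {A, B, C, D, E, F, G}: {B}⁺ ∩ {A, B, C, D, E, F, G} = {B, C, D}, not the whole set, so B -> C, D violates BCNF; decompose into {B, C, D} and {A, B, E, F, G}.
{B, C, D} has no BCNF violation.
{A, B, E, F, G} has no BCNF violation.

{A, B, E, F, G}; {B, C, D}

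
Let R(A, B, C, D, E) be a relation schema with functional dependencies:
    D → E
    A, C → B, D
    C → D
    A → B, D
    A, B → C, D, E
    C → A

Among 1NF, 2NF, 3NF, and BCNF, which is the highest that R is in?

2NF

Candidate keys: {A}, {C}. Prime attributes: {A, C}.
For D → E we have {D}⁺ = {D, E}; {D} is not a superkey, so BCNF fails.
D → E has non-prime {E} on the right and a non-superkey on the left, so 3NF fails.
Every candidate key is a single attribute, so no partial dependency is possible; 2NF holds.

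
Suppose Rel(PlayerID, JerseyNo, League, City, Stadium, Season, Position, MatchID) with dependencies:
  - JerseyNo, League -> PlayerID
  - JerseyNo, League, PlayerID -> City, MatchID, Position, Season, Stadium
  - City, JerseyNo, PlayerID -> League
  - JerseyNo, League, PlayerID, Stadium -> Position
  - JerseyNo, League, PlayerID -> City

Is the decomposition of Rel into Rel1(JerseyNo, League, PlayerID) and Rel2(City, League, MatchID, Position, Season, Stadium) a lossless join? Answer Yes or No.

Common attributes: {League}; their closure is {League}.
The closure covers neither Rel1 nor Rel2 entirely; the join is not lossless.

No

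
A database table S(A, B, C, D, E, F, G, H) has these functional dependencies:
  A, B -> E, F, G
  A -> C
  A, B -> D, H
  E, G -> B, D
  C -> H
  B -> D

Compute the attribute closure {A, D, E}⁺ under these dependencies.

{A, C, D, E, H}

Start with {A, D, E}.
A -> C applies; add {C} → now {A, C, D, E}.
C -> H applies; add {H} → now {A, C, D, E, H}.
No further FD applies.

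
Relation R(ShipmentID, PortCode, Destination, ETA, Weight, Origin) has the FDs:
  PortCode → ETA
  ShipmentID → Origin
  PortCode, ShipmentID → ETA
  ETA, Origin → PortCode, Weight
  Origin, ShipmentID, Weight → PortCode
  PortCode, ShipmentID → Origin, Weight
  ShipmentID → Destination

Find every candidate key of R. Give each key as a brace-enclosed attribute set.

Attributes never on any right-hand side: {ShipmentID} — every candidate key must contain it.
{ETA, ShipmentID}⁺ = {Destination, ETA, Origin, PortCode, ShipmentID, Weight}, which is every attribute, so {ETA, ShipmentID} is a candidate key.
{PortCode, ShipmentID}⁺ = {Destination, ETA, Origin, PortCode, ShipmentID, Weight}, which is every attribute, so {PortCode, ShipmentID} is a candidate key.
{ShipmentID, Weight}⁺ = {Destination, ETA, Origin, PortCode, ShipmentID, Weight}, which is every attribute, so {ShipmentID, Weight} is a candidate key.
These are minimal and exhaustive — every other superkey contains one of them.

{ETA, ShipmentID}, {PortCode, ShipmentID}, {ShipmentID, Weight}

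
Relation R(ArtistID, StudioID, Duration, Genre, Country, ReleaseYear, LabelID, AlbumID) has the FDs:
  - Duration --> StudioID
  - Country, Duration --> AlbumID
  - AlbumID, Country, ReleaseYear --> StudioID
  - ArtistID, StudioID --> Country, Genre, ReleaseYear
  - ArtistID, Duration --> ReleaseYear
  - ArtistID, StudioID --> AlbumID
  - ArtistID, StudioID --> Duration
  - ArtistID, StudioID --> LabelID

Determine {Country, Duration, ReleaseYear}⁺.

{AlbumID, Country, Duration, ReleaseYear, StudioID}

Start with {Country, Duration, ReleaseYear}.
Duration --> StudioID applies; add {StudioID} → now {Country, Duration, ReleaseYear, StudioID}.
Country, Duration --> AlbumID applies; add {AlbumID} → now {AlbumID, Country, Duration, ReleaseYear, StudioID}.
No further FD applies.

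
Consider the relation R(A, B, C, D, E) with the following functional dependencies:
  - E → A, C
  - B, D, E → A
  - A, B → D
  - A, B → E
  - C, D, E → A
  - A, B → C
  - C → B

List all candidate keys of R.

{E}⁺ = {A, B, C, D, E}, which is every attribute, so {E} is a candidate key.
{A, B}⁺ = {A, B, C, D, E}, which is every attribute, so {A, B} is a candidate key.
{A, C}⁺ = {A, B, C, D, E}, which is every attribute, so {A, C} is a candidate key.
Any other superkey properly contains one of these, so there are no further candidate keys.

{A, B}, {A, C}, {E}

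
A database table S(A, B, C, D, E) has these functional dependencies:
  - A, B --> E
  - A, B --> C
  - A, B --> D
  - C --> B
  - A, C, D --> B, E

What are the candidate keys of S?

No FD produces {A}, so it must be in every candidate key.
{A, B}⁺ = {A, B, C, D, E} — all of the relation — so {A, B} is a candidate key.
{A, C}⁺ = {A, B, C, D, E} — all of the relation — so {A, C} is a candidate key.
These are minimal and exhaustive — every other superkey contains one of them.

{A, B}, {A, C}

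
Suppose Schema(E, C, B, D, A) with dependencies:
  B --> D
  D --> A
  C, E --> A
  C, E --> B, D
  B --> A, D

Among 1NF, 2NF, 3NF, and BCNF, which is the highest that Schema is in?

Candidate key: {C, E}. Prime attributes: {C, E}.
B --> D: {B}⁺ = {A, B, D}, which is not all of the attributes, so the left side is not a superkey — BCNF is violated.
B --> D determines the non-prime attribute {D} from a non-superkey — 3NF is violated.
No non-prime attribute depends on a proper subset of any candidate key, so 2NF holds.

2NF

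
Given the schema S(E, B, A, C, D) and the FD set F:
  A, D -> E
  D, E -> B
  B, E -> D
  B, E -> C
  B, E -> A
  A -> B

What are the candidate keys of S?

{A, D}⁺ = {A, B, C, D, E}, which is every attribute, so {A, D} is a candidate key.
{A, E}⁺ = {A, B, C, D, E}, which is every attribute, so {A, E} is a candidate key.
{B, E}⁺ = {A, B, C, D, E}, which is every attribute, so {B, E} is a candidate key.
{D, E}⁺ = {A, B, C, D, E}, which is every attribute, so {D, E} is a candidate key.
These are minimal and exhaustive — every other superkey contains one of them.

{A, D}, {A, E}, {B, E}, {D, E}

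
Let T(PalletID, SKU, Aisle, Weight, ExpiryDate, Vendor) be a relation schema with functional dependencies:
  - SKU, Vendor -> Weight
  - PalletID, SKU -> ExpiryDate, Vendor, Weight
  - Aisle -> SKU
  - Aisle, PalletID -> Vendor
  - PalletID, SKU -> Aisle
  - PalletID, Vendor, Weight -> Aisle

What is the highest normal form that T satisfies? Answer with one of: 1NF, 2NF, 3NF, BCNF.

3NF

Candidate keys: {Aisle, PalletID}, {PalletID, SKU}, {PalletID, Vendor, Weight}. Prime attributes: {Aisle, PalletID, SKU, Vendor, Weight}.
For SKU, Vendor -> Weight we have {SKU, Vendor}⁺ = {SKU, Vendor, Weight}; {SKU, Vendor} is not a superkey, so BCNF fails.
But every attribute on its right side ({Weight}) is prime, and the same holds for every other non-superkey FD, so 3NF still holds.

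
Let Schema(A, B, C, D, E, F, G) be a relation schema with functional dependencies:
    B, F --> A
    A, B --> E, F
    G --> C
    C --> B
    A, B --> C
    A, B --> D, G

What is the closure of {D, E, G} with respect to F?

Start with {D, E, G}.
G --> C applies; add {C} → now {C, D, E, G}.
C --> B applies; add {B} → now {B, C, D, E, G}.
No further FD applies.

{B, C, D, E, G}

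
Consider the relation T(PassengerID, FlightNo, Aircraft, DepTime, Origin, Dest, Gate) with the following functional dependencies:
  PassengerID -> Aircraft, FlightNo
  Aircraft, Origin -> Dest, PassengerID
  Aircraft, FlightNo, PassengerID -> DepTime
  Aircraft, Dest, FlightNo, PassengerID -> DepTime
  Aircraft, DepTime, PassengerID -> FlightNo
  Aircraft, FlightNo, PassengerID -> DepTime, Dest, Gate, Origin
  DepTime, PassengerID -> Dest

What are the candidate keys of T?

{Aircraft, Origin}, {PassengerID}

{PassengerID} is a candidate key since {PassengerID}⁺ = {Aircraft, DepTime, Dest, FlightNo, Gate, Origin, PassengerID} covers every attribute.
{Aircraft, Origin} is a candidate key since {Aircraft, Origin}⁺ = {Aircraft, DepTime, Dest, FlightNo, Gate, Origin, PassengerID} covers every attribute.
Any other superkey properly contains one of these, so there are no further candidate keys.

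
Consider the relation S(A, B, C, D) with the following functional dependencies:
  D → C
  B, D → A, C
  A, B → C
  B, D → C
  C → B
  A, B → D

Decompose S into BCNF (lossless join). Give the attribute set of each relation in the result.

Candidate keys of the original relation: {A, B}, {A, C}, {D}.
Within {A, B, C, D}: {C}⁺ ∩ {A, B, C, D} = {B, C}, not the whole set, so C → B violates BCNF; decompose into {B, C} and {A, C, D}.
{B, C}: every determinant is a superkey — BCNF.
{A, C, D}: every determinant is a superkey — BCNF.

{A, C, D}; {B, C}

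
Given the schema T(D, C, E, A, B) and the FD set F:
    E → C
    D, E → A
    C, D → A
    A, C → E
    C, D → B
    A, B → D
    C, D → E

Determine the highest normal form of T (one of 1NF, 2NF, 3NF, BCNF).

3NF

Candidate keys: {A, B, C}, {A, B, E}, {C, D}, {D, E}. Prime attributes: {A, B, C, D, E}.
E → C: {E}⁺ = {C, E}, which is not all of the attributes, so the left side is not a superkey — BCNF is violated.
Since {C} ⊆ prime attributes and every other non-superkey FD also has a prime right side, the schema is in 3NF.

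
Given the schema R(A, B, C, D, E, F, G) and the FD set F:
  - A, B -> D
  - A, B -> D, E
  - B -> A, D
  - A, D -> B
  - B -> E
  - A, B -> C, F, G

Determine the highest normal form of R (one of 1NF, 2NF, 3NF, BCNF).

Candidate keys: {A, D}, {B}. Prime attributes: {A, B, D}.
Every FD has a superkey on the left, so the relation is in BCNF.

BCNF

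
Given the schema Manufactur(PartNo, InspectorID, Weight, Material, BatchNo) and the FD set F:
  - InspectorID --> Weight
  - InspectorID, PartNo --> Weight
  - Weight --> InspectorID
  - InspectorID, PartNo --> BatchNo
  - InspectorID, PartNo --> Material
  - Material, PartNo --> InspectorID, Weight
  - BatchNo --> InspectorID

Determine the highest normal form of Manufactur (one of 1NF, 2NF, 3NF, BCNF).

Candidate keys: {BatchNo, PartNo}, {InspectorID, PartNo}, {Material, PartNo}, {PartNo, Weight}. Prime attributes: {BatchNo, InspectorID, Material, PartNo, Weight}.
InspectorID --> Weight: {InspectorID}⁺ = {InspectorID, Weight}, which is not all of the attributes, so the left side is not a superkey — BCNF is violated.
Since {Weight} ⊆ prime attributes and every other non-superkey FD also has a prime right side, the schema is in 3NF.

3NF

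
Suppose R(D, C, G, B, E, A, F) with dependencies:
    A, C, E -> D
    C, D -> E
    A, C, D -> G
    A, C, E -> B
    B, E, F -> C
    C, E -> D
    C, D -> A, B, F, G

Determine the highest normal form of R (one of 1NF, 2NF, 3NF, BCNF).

BCNF

Candidate keys: {B, E, F}, {C, D}, {C, E}. Prime attributes: {B, C, D, E, F}.
Every FD has a superkey on the left, so the relation is in BCNF.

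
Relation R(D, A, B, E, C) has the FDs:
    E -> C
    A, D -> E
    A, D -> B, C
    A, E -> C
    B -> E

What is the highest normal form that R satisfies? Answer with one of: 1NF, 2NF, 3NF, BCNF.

2NF

Candidate key: {A, D}. Prime attributes: {A, D}.
For E -> C we have {E}⁺ = {C, E}; {E} is not a superkey, so BCNF fails.
E -> C has non-prime {C} on the right and a non-superkey on the left, so 3NF fails.
No non-prime attribute depends on a proper subset of any candidate key, so 2NF holds.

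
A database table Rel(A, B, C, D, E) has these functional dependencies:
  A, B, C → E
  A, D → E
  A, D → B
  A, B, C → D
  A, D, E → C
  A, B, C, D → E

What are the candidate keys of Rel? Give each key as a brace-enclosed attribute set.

{A, B, C}, {A, D}

Attributes never on any right-hand side: {A} — every candidate key must contain it.
{A, D}⁺ = {A, B, C, D, E} — all of the relation — so {A, D} is a candidate key.
{A, B, C}⁺ = {A, B, C, D, E} — all of the relation — so {A, B, C} is a candidate key.
These are minimal and exhaustive — every other superkey contains one of them.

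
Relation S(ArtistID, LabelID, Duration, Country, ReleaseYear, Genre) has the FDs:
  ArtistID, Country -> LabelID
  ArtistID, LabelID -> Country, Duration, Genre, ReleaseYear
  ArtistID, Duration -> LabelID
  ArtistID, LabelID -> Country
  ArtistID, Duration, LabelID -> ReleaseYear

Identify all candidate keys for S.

{ArtistID, Country}, {ArtistID, Duration}, {ArtistID, LabelID}

Attributes never on any right-hand side: {ArtistID} — every candidate key must contain it.
{ArtistID, Country} is a candidate key since {ArtistID, Country}⁺ = {ArtistID, Country, Duration, Genre, LabelID, ReleaseYear} covers every attribute.
{ArtistID, Duration} is a candidate key since {ArtistID, Duration}⁺ = {ArtistID, Country, Duration, Genre, LabelID, ReleaseYear} covers every attribute.
{ArtistID, LabelID} is a candidate key since {ArtistID, LabelID}⁺ = {ArtistID, Country, Duration, Genre, LabelID, ReleaseYear} covers every attribute.
Any other superkey properly contains one of these, so there are no further candidate keys.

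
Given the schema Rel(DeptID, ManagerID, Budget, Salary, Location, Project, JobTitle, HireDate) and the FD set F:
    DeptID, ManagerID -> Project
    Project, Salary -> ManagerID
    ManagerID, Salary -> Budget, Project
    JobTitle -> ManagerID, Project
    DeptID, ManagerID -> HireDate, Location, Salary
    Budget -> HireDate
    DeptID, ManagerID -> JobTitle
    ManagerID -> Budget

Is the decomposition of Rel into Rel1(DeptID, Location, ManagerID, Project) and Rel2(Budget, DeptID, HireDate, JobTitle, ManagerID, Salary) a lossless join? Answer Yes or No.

Rel1 ∩ Rel2 = {DeptID, ManagerID}; its closure under F is {Budget, DeptID, HireDate, JobTitle, Location, ManagerID, Project, Salary}.
Since Rel1 ⊆ {Budget, DeptID, HireDate, JobTitle, Location, ManagerID, Project, Salary}, the intersection is a superkey of Rel1; the decomposition is lossless.

Yes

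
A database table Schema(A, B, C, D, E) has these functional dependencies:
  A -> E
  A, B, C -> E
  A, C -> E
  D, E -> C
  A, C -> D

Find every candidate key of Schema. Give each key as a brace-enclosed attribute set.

{A, B, C}, {A, B, D}

Attributes never on any right-hand side: {A, B} — every candidate key must contain all of them.
Closure of {A, B, C} is {A, B, C, D, E}, the whole schema; {A, B, C} is a candidate key.
Closure of {A, B, D} is {A, B, C, D, E}, the whole schema; {A, B, D} is a candidate key.
No proper subset of any of these is a key, and no other minimal superkey exists.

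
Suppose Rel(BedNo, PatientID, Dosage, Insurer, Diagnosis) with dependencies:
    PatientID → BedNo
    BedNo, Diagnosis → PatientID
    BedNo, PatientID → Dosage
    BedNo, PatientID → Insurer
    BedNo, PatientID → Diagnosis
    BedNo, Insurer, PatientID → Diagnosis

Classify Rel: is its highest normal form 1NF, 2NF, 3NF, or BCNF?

Candidate keys: {BedNo, Diagnosis}, {PatientID}. Prime attributes: {BedNo, Diagnosis, PatientID}.
Every FD has a superkey on the left, so the relation is in BCNF.

BCNF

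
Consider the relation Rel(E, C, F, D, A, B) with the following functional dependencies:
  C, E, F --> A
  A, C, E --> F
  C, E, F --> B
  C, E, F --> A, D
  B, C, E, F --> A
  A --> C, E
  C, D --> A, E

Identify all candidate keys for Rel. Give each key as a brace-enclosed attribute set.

Closure of {A} is {A, B, C, D, E, F}, the whole schema; {A} is a candidate key.
Closure of {C, D} is {A, B, C, D, E, F}, the whole schema; {C, D} is a candidate key.
Closure of {C, E, F} is {A, B, C, D, E, F}, the whole schema; {C, E, F} is a candidate key.
Any other superkey properly contains one of these, so there are no further candidate keys.

{A}, {C, D}, {C, E, F}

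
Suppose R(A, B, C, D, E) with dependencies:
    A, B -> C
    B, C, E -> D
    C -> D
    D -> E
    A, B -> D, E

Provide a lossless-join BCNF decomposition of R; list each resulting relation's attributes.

Candidate key of the original relation: {A, B}.
{A, B, C, D, E}: {B, C, E} determines {B, C, D, E} here but is not a superkey — split on B, C, E -> D, giving {B, C, D, E} and {A, B, C, E}.
{B, C, D, E}: {C} determines {C, D, E} here but is not a superkey — split on C -> D, E, giving {C, D, E} and {B, C}.
{C, D, E}: {D} determines {D, E} here but is not a superkey — split on D -> E, giving {D, E} and {C, D}.
{D, E} has no BCNF violation.
{C, D} has no BCNF violation.
{B, C} has no BCNF violation.
{A, B, C, E}: {C} determines {C, E} here but is not a superkey — split on C -> E, giving {C, E} and {A, B, C}.
{C, E} has no BCNF violation.
{A, B, C} has no BCNF violation.

{A, B, C}; {C, D}; {C, E}; {D, E}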